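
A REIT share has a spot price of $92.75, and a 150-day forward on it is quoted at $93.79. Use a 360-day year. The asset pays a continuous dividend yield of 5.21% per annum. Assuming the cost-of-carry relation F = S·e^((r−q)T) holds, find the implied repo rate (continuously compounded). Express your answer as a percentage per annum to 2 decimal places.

7.89%

From F = S·e^((r−q)T): (r − q) = ln(F/S)/T
ln(93.79/92.75) = ln(1.011213) = 0.011151
(r − q) = 0.011151 / (150/360) = 0.026762
r = ln(F/S)/T + q = 0.026762 + 0.0521 = 0.078862
r = 7.89%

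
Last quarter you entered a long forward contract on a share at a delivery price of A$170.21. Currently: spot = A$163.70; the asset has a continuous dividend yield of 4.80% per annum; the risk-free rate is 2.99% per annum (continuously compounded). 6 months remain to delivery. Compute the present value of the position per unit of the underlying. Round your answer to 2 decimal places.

-A$7.87

Current fair forward for the remaining 6 months: F = S·e^((r − q)·T), (r − q) = 0.0299 − 0.0480 = -0.0181
F = 163.70 · e^(-0.0181 × 6/12) = 163.70 × 0.990991 = 162.2252
Value of long forward = (F − K)·e^(−rT) = (162.2252 − 170.21) · e^(−0.0299·6/12)
= -7.9848 × 0.985161 = -7.87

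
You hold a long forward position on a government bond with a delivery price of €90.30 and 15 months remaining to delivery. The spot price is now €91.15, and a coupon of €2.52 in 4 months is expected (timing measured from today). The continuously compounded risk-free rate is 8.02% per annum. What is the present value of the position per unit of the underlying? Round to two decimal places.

PV(remaining coupons) I = 2.52·e^(−0.0802·4/12) = 2.4535
Current forward F = (S − I)·e^(rT) = (91.15 − 2.4535)·e^(0.0802·15/12) = 88.6965 × 1.105447 = 98.0493
Value (long) = (F − K)·e^(−rT) = (98.0493 − 90.30) × 0.904611 = 7.0101
Value = €7.01

€7.01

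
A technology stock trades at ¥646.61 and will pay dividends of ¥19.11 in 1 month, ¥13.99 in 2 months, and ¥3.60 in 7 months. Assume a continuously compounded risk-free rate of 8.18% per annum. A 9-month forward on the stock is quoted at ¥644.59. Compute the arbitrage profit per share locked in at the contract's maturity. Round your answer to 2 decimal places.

PV(dividends) I = 19.11·e^(−0.0818·1/12) + 13.99·e^(−0.0818·2/12) + 3.60·e^(−0.0818·7/12) = 36.2130
Fair forward F* = (S − I)·e^(rT) = (646.61 − 36.2130)·e^0.061350 = 610.3970 × 1.063271 = 649.0174
Market ¥644.59 < fair 649.0174: forward underpriced → reverse cash-and-carry (short the stock, invest proceeds at r, pay the dividends, go long the forward).
Profit at T = |F_mkt − F*| = |644.59 − 649.0174| = ¥4.43 per share

¥4.43 per share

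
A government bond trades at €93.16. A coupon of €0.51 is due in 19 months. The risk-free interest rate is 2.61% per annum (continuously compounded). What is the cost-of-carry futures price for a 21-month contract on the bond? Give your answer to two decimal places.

PV(coupons) I = 0.51·e^(−0.0261·19/12)
I = 0.4894
F = (S − I)·e^(rT) = (93.16 − 0.4894) · e^(0.0261·21/12)
= 92.6706 · e^0.045675 = 92.6706 × 1.046734 = €97.00

€97.00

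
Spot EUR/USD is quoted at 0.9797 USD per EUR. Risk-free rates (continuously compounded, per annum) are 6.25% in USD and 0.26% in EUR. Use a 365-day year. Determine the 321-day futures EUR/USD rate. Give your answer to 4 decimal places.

F = S·e^((r_USD − r_EUR)T) = 0.9797 · e^((0.0625 − 0.0026) × 321/365)
= 0.9797 · e^0.052679 = 0.9797 × 1.054091
F = 1.0327 USD per EUR

1.0327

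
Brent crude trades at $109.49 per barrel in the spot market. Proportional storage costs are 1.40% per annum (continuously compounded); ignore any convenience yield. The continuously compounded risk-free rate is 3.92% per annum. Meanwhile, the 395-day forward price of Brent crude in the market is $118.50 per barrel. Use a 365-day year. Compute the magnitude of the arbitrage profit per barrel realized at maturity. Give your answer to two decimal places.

$2.52 per barrel

Fair forward: F* = S·e^(carry·T), with carry = (r + u) = 0.0392 + 0.0140 = 0.0532
F* = 109.49 · e^(0.0532 × 395/365) = 109.49 · e^0.057573 = 109.49 × 1.059263 = $115.9787
Market $118.50 > fair $115.9787: forward overpriced → cash-and-carry (buy spot, short the forward).
At maturity, profit = |F_mkt − F*| = |118.50 − 115.9787| = $2.52 per barrel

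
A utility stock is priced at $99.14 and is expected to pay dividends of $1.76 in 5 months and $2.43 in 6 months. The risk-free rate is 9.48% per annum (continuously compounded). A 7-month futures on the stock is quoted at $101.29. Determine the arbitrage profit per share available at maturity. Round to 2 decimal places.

PV(dividends) I = 1.76·e^(−0.0948·5/12) + 2.43·e^(−0.0948·6/12) = 4.0093
Fair futures F* = (S − I)·e^(rT) = (99.14 − 4.0093)·e^0.055300 = 95.1307 × 1.056858 = 100.5396
Market $101.29 > fair 100.5396: forward overpriced → cash-and-carry (borrow at r, buy the stock and collect the dividends, short the forward).
Profit at T = |F_mkt − F*| = |101.29 − 100.5396| = $0.75 per share

$0.75 per share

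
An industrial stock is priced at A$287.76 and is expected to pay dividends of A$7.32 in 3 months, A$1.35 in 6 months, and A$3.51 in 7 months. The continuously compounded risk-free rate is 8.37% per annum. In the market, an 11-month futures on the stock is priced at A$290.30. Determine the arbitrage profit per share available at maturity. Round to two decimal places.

A$7.66 per share

PV(dividends) I = 7.32·e^(−0.0837·3/12) + 1.35·e^(−0.0837·6/12) + 3.51·e^(−0.0837·7/12) = 11.8058
Fair futures F* = (S − I)·e^(rT) = (287.76 − 11.8058)·e^0.076725 = 275.9542 × 1.079745 = 297.9602
Market A$290.30 < fair 297.9602: forward underpriced → reverse cash-and-carry (short the stock, invest proceeds at r, pay the dividends, go long the forward).
Profit at T = |F_mkt − F*| = |290.30 − 297.9602| = A$7.66 per share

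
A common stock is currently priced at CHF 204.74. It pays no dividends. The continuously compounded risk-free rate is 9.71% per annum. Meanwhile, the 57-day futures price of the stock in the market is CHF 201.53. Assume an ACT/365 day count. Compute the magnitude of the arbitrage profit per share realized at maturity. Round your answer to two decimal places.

CHF 6.34 per share

Fair futures: F* = S·e^(carry·T), with carry = r = 0.0971
F* = 204.74 · e^(0.0971 × 57/365) = 204.74 · e^0.015164 = 204.74 × 1.015280 = CHF 207.8684
Market CHF 201.53 < fair CHF 207.8684: forward underpriced → reverse cash-and-carry (short spot, go long the forward).
At maturity, profit = |F_mkt − F*| = |201.53 − 207.8684| = CHF 6.34 per share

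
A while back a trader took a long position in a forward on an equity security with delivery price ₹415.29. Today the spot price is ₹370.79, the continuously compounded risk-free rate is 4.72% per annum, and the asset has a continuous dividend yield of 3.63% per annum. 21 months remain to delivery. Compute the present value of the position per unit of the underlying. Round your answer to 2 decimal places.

Current fair forward for the remaining 21 months: F = S·e^((r − q)·T), (r − q) = 0.0472 − 0.0363 = 0.0109
F = 370.79 · e^(0.0109 × 21/12) = 370.79 × 1.019258 = 377.9307
Value of long forward = (F − K)·e^(−rT) = (377.9307 − 415.29) · e^(−0.0472·21/12)
= -37.3593 × 0.920719 = -34.40

-₹34.40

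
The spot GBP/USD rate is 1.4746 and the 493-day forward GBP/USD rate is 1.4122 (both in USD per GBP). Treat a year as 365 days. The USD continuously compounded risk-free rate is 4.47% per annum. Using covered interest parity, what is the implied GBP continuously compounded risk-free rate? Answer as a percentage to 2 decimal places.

F = S·e^((r_USD − r_GBP)T) ⇒ r_GBP = r_USD − ln(F/S)/T
ln(1.4122/1.4746) = -0.043238; /(493/365) = -0.032012
r_GBP = 0.0447 + 0.032012 = 0.076712
r_GBP = 7.67%

7.67%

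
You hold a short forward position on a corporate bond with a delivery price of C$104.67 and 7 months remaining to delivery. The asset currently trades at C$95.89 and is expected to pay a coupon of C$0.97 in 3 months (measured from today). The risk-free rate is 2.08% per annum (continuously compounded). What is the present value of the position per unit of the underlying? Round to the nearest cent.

C$8.48

PV(remaining coupons) I = 0.97·e^(−0.0208·3/12) = 0.9650
Current forward F = (S − I)·e^(rT) = (95.89 − 0.9650)·e^(0.0208·7/12) = 94.9250 × 1.012207 = 96.0837
Value (long) = (F − K)·e^(−rT) = (96.0837 − 104.67) × 0.987940 = -8.4827
Short position value = −(long value) = C$8.48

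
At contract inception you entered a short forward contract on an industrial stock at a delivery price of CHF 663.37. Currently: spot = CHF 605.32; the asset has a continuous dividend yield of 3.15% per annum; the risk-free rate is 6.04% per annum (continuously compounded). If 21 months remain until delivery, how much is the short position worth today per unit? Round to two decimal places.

Current fair forward for the remaining 21 months: F = S·e^((r − q)·T), (r − q) = 0.0604 − 0.0315 = 0.0289
F = 605.32 · e^(0.0289 × 21/12) = 605.32 × 1.051876 = 636.7216
Value of long forward = (F − K)·e^(−rT) = (636.7216 − 663.37) · e^(−0.0604·21/12)
= -26.6484 × 0.899695 = -23.98
Short position value = −(long value) = CHF 23.98

CHF 23.98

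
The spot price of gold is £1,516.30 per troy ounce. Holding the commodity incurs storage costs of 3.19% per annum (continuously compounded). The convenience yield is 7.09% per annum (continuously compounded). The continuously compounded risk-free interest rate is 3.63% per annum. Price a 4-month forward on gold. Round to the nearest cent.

£1,514.94 per troy ounce

Net carry = r + u − y = 0.0363 + 0.0319 − 0.0709 = -0.0027
F = S·e^((r+u−y)T) = 1516.30 · e^(-0.0027 × 4/12) = 1516.30 · e^-0.00090000
= 1516.30 × 0.99910040 = £1,514.94 per troy ounce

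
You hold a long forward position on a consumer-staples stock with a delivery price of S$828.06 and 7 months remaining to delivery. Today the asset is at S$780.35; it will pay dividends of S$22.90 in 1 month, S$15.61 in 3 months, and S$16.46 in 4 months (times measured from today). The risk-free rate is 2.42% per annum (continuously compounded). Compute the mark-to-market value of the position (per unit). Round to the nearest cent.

PV(remaining dividends) I = 22.90·e^(−0.0242·1/12) + 15.61·e^(−0.0242·3/12) + 16.46·e^(−0.0242·4/12) = 54.6975
Current forward F = (S − I)·e^(rT) = (780.35 − 54.6975)·e^(0.0242·7/12) = 725.6525 × 1.014217 = 735.9691
Value (long) = (F − K)·e^(−rT) = (735.9691 − 828.06) × 0.985983 = -90.8001
Value = -S$90.80

-S$90.80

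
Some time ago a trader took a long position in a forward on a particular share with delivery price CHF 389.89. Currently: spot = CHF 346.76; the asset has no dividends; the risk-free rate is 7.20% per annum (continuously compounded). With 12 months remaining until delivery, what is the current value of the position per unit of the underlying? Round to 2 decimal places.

-CHF 16.04

Current fair forward for the remaining 12 months: F = S·e^(r·T), r = 0.0720
F = 346.76 · e^(0.0720 × 12/12) = 346.76 × 1.074655 = 372.6474
Value of long forward = (F − K)·e^(−rT) = (372.6474 − 389.89) · e^(−0.0720·12/12)
= -17.2426 × 0.930531 = -16.04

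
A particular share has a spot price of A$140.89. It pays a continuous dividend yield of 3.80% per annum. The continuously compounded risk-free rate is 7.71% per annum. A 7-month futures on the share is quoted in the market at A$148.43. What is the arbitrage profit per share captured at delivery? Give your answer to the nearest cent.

Fair futures: F* = S·e^(carry·T), with carry = (r − q) = 0.0771 − 0.0380 = 0.0391
F* = 140.89 · e^(0.0391 × 7/12) = 140.89 · e^0.022808 = 140.89 × 1.023070 = A$144.1403
Market A$148.43 > fair A$144.1403: forward overpriced → cash-and-carry (buy spot, short the forward).
At maturity, profit = |F_mkt − F*| = |148.43 − 144.1403| = A$4.29 per share

A$4.29 per share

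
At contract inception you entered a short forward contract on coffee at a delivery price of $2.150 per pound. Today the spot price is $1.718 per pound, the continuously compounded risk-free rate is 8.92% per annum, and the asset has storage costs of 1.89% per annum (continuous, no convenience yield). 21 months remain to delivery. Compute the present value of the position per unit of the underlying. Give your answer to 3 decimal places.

$0.063 per pound

Current fair forward for the remaining 21 months: F = S·e^((r + u)·T), (r + u) = 0.0892 + 0.0189 = 0.1081
F = 1.718 · e^(0.1081 × 21/12) = 1.718 × 1.208252 = 2.0758
Value of long forward = (F − K)·e^(−rT) = (2.0758 − 2.150) · e^(−0.0892·21/12)
= -0.0742 × 0.855474 = -0.063
Short position value = −(long value) = $0.063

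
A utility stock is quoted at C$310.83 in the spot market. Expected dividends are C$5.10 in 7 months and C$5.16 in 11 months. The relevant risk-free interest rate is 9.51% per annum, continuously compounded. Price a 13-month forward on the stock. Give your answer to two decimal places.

C$333.97

PV(dividends) I = 5.10·e^(−0.0951·7/12) + 5.16·e^(−0.0951·11/12)
I = 4.8248 + 4.7292 = 9.5540
F = (S − I)·e^(rT) = (310.83 − 9.5540) · e^(0.0951·13/12)
= 301.2760 · e^0.103025 = 301.2760 × 1.108519 = C$333.97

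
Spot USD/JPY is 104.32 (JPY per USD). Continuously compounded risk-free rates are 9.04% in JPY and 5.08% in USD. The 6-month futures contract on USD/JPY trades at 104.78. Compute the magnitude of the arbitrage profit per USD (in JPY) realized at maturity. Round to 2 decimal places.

1.63 per USD (in JPY)

Fair futures: F* = S·e^(carry·T), with carry = (r_JPY − r_USD) = 0.0904 − 0.0508 = 0.0396
F* = 104.32 · e^(0.0396 × 6/12) = 104.32 · e^0.019800 = 104.32 × 1.019997 = 106.4061
Market 104.78 < fair 106.4061: forward underpriced → reverse cash-and-carry (short spot, go long the forward).
At maturity, profit = |F_mkt − F*| = |104.78 − 106.4061| = 1.63 per USD (in JPY)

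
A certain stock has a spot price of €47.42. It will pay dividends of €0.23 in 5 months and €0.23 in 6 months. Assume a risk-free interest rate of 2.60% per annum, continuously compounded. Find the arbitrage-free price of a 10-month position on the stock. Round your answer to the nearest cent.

€47.99

PV(dividends) I = 0.23·e^(−0.0260·5/12) + 0.23·e^(−0.0260·6/12)
I = 0.2275 + 0.2270 = 0.4545
F = (S − I)·e^(rT) = (47.42 − 0.4545) · e^(0.0260·10/12)
= 46.9655 · e^0.021667 = 46.9655 × 1.021903 = €47.99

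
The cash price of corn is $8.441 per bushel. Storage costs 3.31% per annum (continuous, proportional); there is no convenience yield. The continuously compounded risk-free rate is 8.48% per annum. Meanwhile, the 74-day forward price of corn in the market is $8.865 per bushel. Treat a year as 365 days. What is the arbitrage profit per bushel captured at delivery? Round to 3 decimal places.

Fair forward: F* = S·e^(carry·T), with carry = (r + u) = 0.0848 + 0.0331 = 0.1179
F* = 8.441 · e^(0.1179 × 74/365) = 8.441 · e^0.023903 = 8.441 × 1.024191 = $8.6452
Market $8.865 > fair $8.6452: forward overpriced → cash-and-carry (buy spot, short the forward).
At maturity, profit = |F_mkt − F*| = |8.865 − 8.6452| = $0.220 per bushel

$0.220 per bushel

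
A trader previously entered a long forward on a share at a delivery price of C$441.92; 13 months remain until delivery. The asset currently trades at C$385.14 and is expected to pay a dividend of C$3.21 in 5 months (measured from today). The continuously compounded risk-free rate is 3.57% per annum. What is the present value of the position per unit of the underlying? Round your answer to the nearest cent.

PV(remaining dividends) I = 3.21·e^(−0.0357·5/12) = 3.1626
Current forward F = (S − I)·e^(rT) = (385.14 − 3.1626)·e^(0.0357·13/12) = 381.9774 × 1.039433 = 397.0399
Value (long) = (F − K)·e^(−rT) = (397.0399 − 441.92) × 0.962063 = -43.1775
Value = -C$43.18

-C$43.18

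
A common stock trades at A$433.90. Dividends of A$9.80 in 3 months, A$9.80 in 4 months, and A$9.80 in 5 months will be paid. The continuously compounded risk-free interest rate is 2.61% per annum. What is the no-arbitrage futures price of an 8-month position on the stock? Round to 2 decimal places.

PV(dividends) I = 9.80·e^(−0.0261·3/12) + 9.80·e^(−0.0261·4/12) + 9.80·e^(−0.0261·5/12)
I = 9.7363 + 9.7151 + 9.6940 = 29.1454
F = (S − I)·e^(rT) = (433.90 − 29.1454) · e^(0.0261·8/12)
= 404.7546 · e^0.017400 = 404.7546 × 1.017552 = A$411.86

A$411.86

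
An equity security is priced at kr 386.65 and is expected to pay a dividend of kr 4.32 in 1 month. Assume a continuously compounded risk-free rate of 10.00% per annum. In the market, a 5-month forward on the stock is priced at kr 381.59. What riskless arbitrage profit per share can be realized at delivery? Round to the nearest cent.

kr 17.04 per share

PV(dividends) I = 4.32·e^(−0.1000·1/12) = 4.2841
Fair forward F* = (S − I)·e^(rT) = (386.65 − 4.2841)·e^0.041667 = 382.3659 × 1.042547 = 398.6344
Market kr 381.59 < fair 398.6344: forward underpriced → reverse cash-and-carry (short the stock, invest proceeds at r, pay the dividends, go long the forward).
Profit at T = |F_mkt − F*| = |381.59 − 398.6344| = kr 17.04 per share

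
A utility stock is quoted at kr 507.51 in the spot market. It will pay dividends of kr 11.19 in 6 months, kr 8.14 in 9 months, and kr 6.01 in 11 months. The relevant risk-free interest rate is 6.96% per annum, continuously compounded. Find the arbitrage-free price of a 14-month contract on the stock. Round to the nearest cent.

PV(dividends) I = 11.19·e^(−0.0696·6/12) + 8.14·e^(−0.0696·9/12) + 6.01·e^(−0.0696·11/12)
I = 10.8073 + 7.7260 + 5.6385 = 24.1718
F = (S − I)·e^(rT) = (507.51 − 24.1718) · e^(0.0696·14/12)
= 483.3382 · e^0.081200 = 483.3382 × 1.084588 = kr 524.22

kr 524.22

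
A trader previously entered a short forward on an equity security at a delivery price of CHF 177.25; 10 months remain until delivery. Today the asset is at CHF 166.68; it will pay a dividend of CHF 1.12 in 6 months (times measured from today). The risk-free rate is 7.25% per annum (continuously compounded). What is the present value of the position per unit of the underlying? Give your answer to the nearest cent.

PV(remaining dividends) I = 1.12·e^(−0.0725·6/12) = 1.0801
Current forward F = (S − I)·e^(rT) = (166.68 − 1.0801)·e^(0.0725·10/12) = 165.5999 × 1.062279 = 175.9133
Value (long) = (F − K)·e^(−rT) = (175.9133 − 177.25) × 0.941372 = -1.2583
Short position value = −(long value) = CHF 1.26

CHF 1.26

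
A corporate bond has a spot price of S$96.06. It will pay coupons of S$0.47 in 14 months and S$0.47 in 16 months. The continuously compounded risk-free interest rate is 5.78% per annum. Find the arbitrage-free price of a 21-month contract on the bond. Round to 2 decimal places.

PV(coupons) I = 0.47·e^(−0.0578·14/12) + 0.47·e^(−0.0578·16/12)
I = 0.4394 + 0.4351 = 0.8745
F = (S − I)·e^(rT) = (96.06 − 0.8745) · e^(0.0578·21/12)
= 95.1855 · e^0.101150 = 95.1855 × 1.106443 = S$105.32

S$105.32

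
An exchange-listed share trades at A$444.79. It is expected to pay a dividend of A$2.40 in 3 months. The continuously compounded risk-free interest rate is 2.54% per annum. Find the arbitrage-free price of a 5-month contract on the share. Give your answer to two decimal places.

PV(dividends) I = 2.40·e^(−0.0254·3/12)
I = 2.3848
F = (S − I)·e^(rT) = (444.79 − 2.3848) · e^(0.0254·5/12)
= 442.4052 · e^0.010583 = 442.4052 × 1.010639 = A$447.11

A$447.11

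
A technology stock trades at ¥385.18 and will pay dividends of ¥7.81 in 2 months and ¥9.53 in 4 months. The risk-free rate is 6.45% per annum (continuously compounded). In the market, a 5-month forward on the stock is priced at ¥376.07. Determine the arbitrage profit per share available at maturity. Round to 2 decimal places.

PV(dividends) I = 7.81·e^(−0.0645·2/12) + 9.53·e^(−0.0645·4/12) = 17.0538
Fair forward F* = (S − I)·e^(rT) = (385.18 − 17.0538)·e^0.026875 = 368.1262 × 1.027239 = 378.1536
Market ¥376.07 < fair 378.1536: forward underpriced → reverse cash-and-carry (short the stock, invest proceeds at r, pay the dividends, go long the forward).
Profit at T = |F_mkt − F*| = |376.07 − 378.1536| = ¥2.08 per share

¥2.08 per share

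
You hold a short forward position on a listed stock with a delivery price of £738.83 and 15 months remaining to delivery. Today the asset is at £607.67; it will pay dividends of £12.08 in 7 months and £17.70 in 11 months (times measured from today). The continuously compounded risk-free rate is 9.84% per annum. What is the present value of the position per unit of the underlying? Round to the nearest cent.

£73.23

PV(remaining dividends) I = 12.08·e^(−0.0984·7/12) + 17.70·e^(−0.0984·11/12) = 27.5795
Current forward F = (S − I)·e^(rT) = (607.67 − 27.5795)·e^(0.0984·15/12) = 580.0905 × 1.130884 = 656.0151
Value (long) = (F − K)·e^(−rT) = (656.0151 − 738.83) × 0.884264 = -73.2302
Short position value = −(long value) = £73.23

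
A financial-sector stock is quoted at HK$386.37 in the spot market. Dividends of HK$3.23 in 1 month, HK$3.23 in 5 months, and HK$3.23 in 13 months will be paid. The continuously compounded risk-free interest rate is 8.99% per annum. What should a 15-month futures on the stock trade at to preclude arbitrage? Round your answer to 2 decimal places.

PV(dividends) I = 3.23·e^(−0.0899·1/12) + 3.23·e^(−0.0899·5/12) + 3.23·e^(−0.0899·13/12)
I = 3.2059 + 3.1112 + 2.9303 = 9.2474
F = (S − I)·e^(rT) = (386.37 − 9.2474) · e^(0.0899·15/12)
= 377.1226 · e^0.112375 = 377.1226 × 1.118932 = HK$421.97

HK$421.97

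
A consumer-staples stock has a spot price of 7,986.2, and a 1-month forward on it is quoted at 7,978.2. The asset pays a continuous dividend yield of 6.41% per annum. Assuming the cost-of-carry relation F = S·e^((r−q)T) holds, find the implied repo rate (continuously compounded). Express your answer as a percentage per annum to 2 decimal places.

From F = S·e^((r−q)T): (r − q) = ln(F/S)/T
ln(7978.2/7986.2) = ln(0.998998) = -0.001003
(r − q) = -0.001003 / (1/12) = -0.012036
r = ln(F/S)/T + q = -0.012036 + 0.0641 = 0.052064
r = 5.21%

5.21%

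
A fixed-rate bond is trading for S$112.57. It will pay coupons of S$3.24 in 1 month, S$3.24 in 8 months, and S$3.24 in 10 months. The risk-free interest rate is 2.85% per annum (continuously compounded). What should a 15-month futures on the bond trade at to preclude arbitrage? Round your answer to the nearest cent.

S$106.73

PV(coupons) I = 3.24·e^(−0.0285·1/12) + 3.24·e^(−0.0285·8/12) + 3.24·e^(−0.0285·10/12)
I = 3.2323 + 3.1790 + 3.1640 = 9.5753
F = (S − I)·e^(rT) = (112.57 − 9.5753) · e^(0.0285·15/12)
= 102.9947 · e^0.035625 = 102.9947 × 1.036267 = S$106.73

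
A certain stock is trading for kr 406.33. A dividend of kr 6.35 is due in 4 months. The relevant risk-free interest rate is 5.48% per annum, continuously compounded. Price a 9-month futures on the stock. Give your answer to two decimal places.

kr 416.88

PV(dividends) I = 6.35·e^(−0.0548·4/12)
I = 6.2351
F = (S − I)·e^(rT) = (406.33 − 6.2351) · e^(0.0548·9/12)
= 400.0949 · e^0.041100 = 400.0949 × 1.041956 = kr 416.88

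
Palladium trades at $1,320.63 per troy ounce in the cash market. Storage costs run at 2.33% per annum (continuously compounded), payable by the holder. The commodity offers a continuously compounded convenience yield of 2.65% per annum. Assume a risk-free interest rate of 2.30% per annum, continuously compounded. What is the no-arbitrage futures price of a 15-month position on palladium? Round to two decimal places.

Net carry = r + u − y = 0.0230 + 0.0233 − 0.0265 = 0.0198
F = S·e^((r+u−y)T) = 1320.63 · e^(0.0198 × 15/12) = 1320.63 · e^0.02475000
= 1320.63 × 1.02505882 = $1,353.72 per troy ounce

$1,353.72 per troy ounce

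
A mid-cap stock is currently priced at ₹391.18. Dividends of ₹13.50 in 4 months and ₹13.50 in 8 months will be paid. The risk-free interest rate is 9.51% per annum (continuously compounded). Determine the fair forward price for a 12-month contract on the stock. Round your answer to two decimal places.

PV(dividends) I = 13.50·e^(−0.0951·4/12) + 13.50·e^(−0.0951·8/12)
I = 13.0788 + 12.6707 = 25.7495
F = (S − I)·e^(rT) = (391.18 − 25.7495) · e^(0.0951·12/12)
= 365.4305 · e^0.095100 = 365.4305 × 1.099769 = ₹401.89

₹401.89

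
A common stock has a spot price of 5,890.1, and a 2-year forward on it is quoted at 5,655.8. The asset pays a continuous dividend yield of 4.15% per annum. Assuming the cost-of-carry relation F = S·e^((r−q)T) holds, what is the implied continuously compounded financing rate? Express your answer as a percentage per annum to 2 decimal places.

2.12%

From F = S·e^((r−q)T): (r − q) = ln(F/S)/T
ln(5655.8/5890.1) = ln(0.960221) = -0.040592
(r − q) = -0.040592 / (2) = -0.020296
r = ln(F/S)/T + q = -0.020296 + 0.0415 = 0.021204
r = 2.12%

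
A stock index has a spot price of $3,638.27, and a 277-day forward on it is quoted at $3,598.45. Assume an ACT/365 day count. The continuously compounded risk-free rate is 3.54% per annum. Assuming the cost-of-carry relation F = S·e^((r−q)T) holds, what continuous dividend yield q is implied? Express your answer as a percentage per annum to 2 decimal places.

4.99%

From F = S·e^((r−q)T): (r − q) = ln(F/S)/T
ln(3598.45/3638.27) = ln(0.989055) = -0.011005
(r − q) = -0.011005 / (277/365) = -0.014501
q = r − ln(F/S)/T = 0.0354 + 0.014501 = 0.049901
q = 4.99%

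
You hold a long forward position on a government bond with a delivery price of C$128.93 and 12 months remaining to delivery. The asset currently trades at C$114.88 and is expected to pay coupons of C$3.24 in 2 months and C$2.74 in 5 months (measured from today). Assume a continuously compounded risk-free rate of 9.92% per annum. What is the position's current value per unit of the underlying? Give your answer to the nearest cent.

PV(remaining coupons) I = 3.24·e^(−0.0992·2/12) + 2.74·e^(−0.0992·5/12) = 5.8159
Current forward F = (S − I)·e^(rT) = (114.88 − 5.8159)·e^(0.0992·12/12) = 109.0641 × 1.104287 = 120.4381
Value (long) = (F − K)·e^(−rT) = (120.4381 − 128.93) × 0.905562 = -7.6899
Value = -C$7.69

-C$7.69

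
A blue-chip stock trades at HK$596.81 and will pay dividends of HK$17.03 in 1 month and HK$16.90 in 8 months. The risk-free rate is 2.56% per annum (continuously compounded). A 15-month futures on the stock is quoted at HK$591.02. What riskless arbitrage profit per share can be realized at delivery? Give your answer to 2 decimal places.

HK$9.50 per share

PV(dividends) I = 17.03·e^(−0.0256·1/12) + 16.90·e^(−0.0256·8/12) = 33.6077
Fair futures F* = (S − I)·e^(rT) = (596.81 − 33.6077)·e^0.032000 = 563.2023 × 1.032518 = 581.5165
Market HK$591.02 > fair 581.5165: forward overpriced → cash-and-carry (borrow at r, buy the stock and collect the dividends, short the forward).
Profit at T = |F_mkt − F*| = |591.02 − 581.5165| = HK$9.50 per share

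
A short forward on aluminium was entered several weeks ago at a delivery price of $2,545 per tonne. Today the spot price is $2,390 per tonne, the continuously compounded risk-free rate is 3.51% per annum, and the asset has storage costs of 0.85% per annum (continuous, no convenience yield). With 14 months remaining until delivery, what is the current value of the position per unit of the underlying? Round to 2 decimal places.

Current fair forward for the remaining 14 months: F = S·e^((r + u)·T), (r + u) = 0.0351 + 0.0085 = 0.0436
F = 2390 · e^(0.0436 × 14/12) = 2390 × 1.05218259 = 2514.7164
Value of long forward = (F − K)·e^(−rT) = (2514.7164 − 2545) · e^(−0.0351·14/12)
= -30.2836 × 0.95987712 = -29.07
Short position value = −(long value) = $29.07

$29.07 per tonne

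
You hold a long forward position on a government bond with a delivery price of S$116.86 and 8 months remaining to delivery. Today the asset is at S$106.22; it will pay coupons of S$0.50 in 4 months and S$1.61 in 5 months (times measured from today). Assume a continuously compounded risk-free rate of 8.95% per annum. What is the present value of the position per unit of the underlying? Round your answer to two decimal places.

-S$5.91

PV(remaining coupons) I = 0.50·e^(−0.0895·4/12) + 1.61·e^(−0.0895·5/12) = 2.0364
Current forward F = (S − I)·e^(rT) = (106.22 − 2.0364)·e^(0.0895·8/12) = 104.1836 × 1.061483 = 110.5891
Value (long) = (F − K)·e^(−rT) = (110.5891 − 116.86) × 0.942079 = -5.9077
Value = -S$5.91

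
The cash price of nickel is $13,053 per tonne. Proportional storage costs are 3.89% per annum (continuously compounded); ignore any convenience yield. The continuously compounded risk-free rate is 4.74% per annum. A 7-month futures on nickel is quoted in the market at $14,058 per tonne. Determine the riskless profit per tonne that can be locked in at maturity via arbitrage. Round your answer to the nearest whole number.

$331 per tonne

Fair futures: F* = S·e^(carry·T), with carry = (r + u) = 0.0474 + 0.0389 = 0.0863
F* = 13053 · e^(0.0863 × 7/12) = 13053 · e^0.050342 = 13053 × 1.051631 = $13726.9394
Market $14058 > fair $13726.9394: forward overpriced → cash-and-carry (buy spot, short the forward).
At maturity, profit = |F_mkt − F*| = |14058 − 13726.9394| = $331 per tonne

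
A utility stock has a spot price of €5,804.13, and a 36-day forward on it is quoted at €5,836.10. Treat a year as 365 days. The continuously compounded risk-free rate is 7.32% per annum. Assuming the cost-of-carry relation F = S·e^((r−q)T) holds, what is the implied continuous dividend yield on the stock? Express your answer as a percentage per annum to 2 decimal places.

From F = S·e^((r−q)T): (r − q) = ln(F/S)/T
ln(5836.10/5804.13) = ln(1.005508) = 0.005493
(r − q) = 0.005493 / (36/365) = 0.055693
q = r − ln(F/S)/T = 0.0732 − 0.055693 = 0.017507
q = 1.75%

1.75%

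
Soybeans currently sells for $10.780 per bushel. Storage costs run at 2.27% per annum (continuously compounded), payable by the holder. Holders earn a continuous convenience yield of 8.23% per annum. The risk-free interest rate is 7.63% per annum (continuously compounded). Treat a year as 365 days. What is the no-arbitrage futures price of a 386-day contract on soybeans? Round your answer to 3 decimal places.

Net carry = r + u − y = 0.0763 + 0.0227 − 0.0823 = 0.0167
F = S·e^((r+u−y)T) = 10.780 · e^(0.0167 × 386/365) = 10.780 · e^0.017661
= 10.780 × 1.017818 = $10.972 per bushel

$10.972 per bushel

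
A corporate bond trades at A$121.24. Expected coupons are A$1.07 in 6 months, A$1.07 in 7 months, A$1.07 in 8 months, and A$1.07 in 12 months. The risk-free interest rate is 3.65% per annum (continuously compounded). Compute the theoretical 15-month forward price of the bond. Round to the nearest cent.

A$122.53

PV(coupons) I = 1.07·e^(−0.0365·6/12) + 1.07·e^(−0.0365·7/12) + 1.07·e^(−0.0365·8/12) + 1.07·e^(−0.0365·12/12)
I = 1.0506 + 1.0475 + 1.0443 + 1.0316 = 4.1740
F = (S − I)·e^(rT) = (121.24 − 4.1740) · e^(0.0365·15/12)
= 117.0660 · e^0.045625 = 117.0660 × 1.046682 = A$122.53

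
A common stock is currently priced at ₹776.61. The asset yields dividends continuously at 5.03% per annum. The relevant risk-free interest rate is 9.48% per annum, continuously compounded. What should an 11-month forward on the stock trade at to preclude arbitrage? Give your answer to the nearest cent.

F = S·e^((r − q)T) = 776.61 · e^((0.0948 − 0.0503) × 11/12)
= 776.61 · e^0.040792 = 776.61 × 1.041635
F = ₹808.94

₹808.94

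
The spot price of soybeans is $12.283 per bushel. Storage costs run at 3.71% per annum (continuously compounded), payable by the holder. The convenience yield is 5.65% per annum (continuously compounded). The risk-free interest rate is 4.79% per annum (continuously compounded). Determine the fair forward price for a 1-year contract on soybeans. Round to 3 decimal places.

$12.638 per bushel

Net carry = r + u − y = 0.0479 + 0.0371 − 0.0565 = 0.0285
F = S·e^((r+u−y)T) = 12.283 · e^(0.0285 × 12/12) = 12.283 · e^0.028500
= 12.283 × 1.028910 = $12.638 per bushel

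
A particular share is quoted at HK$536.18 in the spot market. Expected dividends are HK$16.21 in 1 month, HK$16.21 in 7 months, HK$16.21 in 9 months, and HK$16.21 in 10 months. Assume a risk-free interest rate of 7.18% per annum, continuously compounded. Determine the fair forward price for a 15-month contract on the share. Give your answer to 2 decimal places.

PV(dividends) I = 16.21·e^(−0.0718·1/12) + 16.21·e^(−0.0718·7/12) + 16.21·e^(−0.0718·9/12) + 16.21·e^(−0.0718·10/12)
I = 16.1133 + 15.5451 + 15.3602 + 15.2685 = 62.2871
F = (S − I)·e^(rT) = (536.18 − 62.2871) · e^(0.0718·15/12)
= 473.8929 · e^0.089750 = 473.8929 × 1.093901 = HK$518.39

HK$518.39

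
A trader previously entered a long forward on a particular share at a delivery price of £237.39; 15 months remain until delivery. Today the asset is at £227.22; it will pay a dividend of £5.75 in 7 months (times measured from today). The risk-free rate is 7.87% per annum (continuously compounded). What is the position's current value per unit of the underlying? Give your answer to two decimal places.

PV(remaining dividends) I = 5.75·e^(−0.0787·7/12) = 5.4920
Current forward F = (S − I)·e^(rT) = (227.22 − 5.4920)·e^(0.0787·15/12) = 221.7280 × 1.103376 = 244.6494
Value (long) = (F − K)·e^(−rT) = (244.6494 − 237.39) × 0.906309 = 6.5793
Value = £6.58

£6.58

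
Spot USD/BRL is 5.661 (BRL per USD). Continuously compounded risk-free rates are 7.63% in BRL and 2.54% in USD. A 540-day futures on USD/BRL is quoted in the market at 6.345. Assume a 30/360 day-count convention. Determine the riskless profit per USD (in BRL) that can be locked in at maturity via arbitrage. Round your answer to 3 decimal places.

Fair futures: F* = S·e^(carry·T), with carry = (r_BRL − r_USD) = 0.0763 − 0.0254 = 0.0509
F* = 5.661 · e^(0.0509 × 540/360) = 5.661 · e^0.076350 = 5.661 × 1.079340 = 6.1101
Market 6.345 > fair 6.1101: forward overpriced → cash-and-carry (buy spot, short the forward).
At maturity, profit = |F_mkt − F*| = |6.345 − 6.1101| = 0.235 per USD (in BRL)

0.235 per USD (in BRL)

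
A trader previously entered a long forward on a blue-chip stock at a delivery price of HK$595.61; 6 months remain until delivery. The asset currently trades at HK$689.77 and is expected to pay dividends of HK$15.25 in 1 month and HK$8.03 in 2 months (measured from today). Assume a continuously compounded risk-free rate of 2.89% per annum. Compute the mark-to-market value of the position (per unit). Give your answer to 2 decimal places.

PV(remaining dividends) I = 15.25·e^(−0.0289·1/12) + 8.03·e^(−0.0289·2/12) = 23.2047
Current forward F = (S − I)·e^(rT) = (689.77 − 23.2047)·e^(0.0289·6/12) = 666.5653 × 1.014555 = 676.2672
Value (long) = (F − K)·e^(−rT) = (676.2672 − 595.61) × 0.985654 = 79.5001
Value = HK$79.50

HK$79.50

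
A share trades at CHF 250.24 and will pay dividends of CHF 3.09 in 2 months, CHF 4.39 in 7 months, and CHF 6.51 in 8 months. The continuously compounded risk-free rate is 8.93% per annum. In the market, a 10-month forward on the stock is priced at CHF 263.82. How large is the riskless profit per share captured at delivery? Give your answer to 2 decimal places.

CHF 8.62 per share

PV(dividends) I = 3.09·e^(−0.0893·2/12) + 4.39·e^(−0.0893·7/12) + 6.51·e^(−0.0893·8/12) = 13.3453
Fair forward F* = (S − I)·e^(rT) = (250.24 − 13.3453)·e^0.074417 = 236.8947 × 1.077256 = 255.1962
Market CHF 263.82 > fair 255.1962: forward overpriced → cash-and-carry (borrow at r, buy the stock and collect the dividends, short the forward).
Profit at T = |F_mkt − F*| = |263.82 − 255.1962| = CHF 8.62 per share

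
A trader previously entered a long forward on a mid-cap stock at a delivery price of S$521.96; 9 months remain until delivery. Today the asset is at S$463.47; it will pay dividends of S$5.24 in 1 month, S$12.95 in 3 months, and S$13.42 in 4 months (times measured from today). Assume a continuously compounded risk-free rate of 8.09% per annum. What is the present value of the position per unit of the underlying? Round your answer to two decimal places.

-S$58.72

PV(remaining dividends) I = 5.24·e^(−0.0809·1/12) + 12.95·e^(−0.0809·3/12) + 13.42·e^(−0.0809·4/12) = 30.9585
Current forward F = (S − I)·e^(rT) = (463.47 − 30.9585)·e^(0.0809·9/12) = 432.5115 × 1.062554 = 459.5668
Value (long) = (F − K)·e^(−rT) = (459.5668 − 521.96) × 0.941129 = -58.7200
Value = -S$58.72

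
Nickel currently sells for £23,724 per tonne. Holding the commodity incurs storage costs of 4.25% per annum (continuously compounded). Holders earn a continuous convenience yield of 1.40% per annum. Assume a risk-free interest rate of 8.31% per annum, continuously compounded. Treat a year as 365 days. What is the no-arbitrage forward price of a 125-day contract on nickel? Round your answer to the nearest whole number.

Net carry = r + u − y = 0.0831 + 0.0425 − 0.0140 = 0.1116
F = S·e^((r+u−y)T) = 23724 · e^(0.1116 × 125/365) = 23724 · e^0.038219
= 23724 × 1.038959 = £24,648 per tonne

£24,648 per tonne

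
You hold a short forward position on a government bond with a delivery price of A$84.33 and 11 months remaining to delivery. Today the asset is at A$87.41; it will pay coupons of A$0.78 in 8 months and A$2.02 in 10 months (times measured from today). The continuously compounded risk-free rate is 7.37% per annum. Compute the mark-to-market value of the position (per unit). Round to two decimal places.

-A$5.95

PV(remaining coupons) I = 0.78·e^(−0.0737·8/12) + 2.02·e^(−0.0737·10/12) = 2.6423
Current forward F = (S − I)·e^(rT) = (87.41 − 2.6423)·e^(0.0737·11/12) = 84.7677 × 1.069893 = 90.6924
Value (long) = (F − K)·e^(−rT) = (90.6924 − 84.33) × 0.934673 = 5.9468
Short position value = −(long value) = -A$5.95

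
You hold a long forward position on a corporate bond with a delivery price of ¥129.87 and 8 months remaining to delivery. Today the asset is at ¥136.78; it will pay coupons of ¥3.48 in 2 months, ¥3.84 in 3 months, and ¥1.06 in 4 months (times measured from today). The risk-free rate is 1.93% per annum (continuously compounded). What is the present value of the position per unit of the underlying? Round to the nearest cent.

¥0.23

PV(remaining coupons) I = 3.48·e^(−0.0193·2/12) + 3.84·e^(−0.0193·3/12) + 1.06·e^(−0.0193·4/12) = 8.3435
Current forward F = (S − I)·e^(rT) = (136.78 − 8.3435)·e^(0.0193·8/12) = 128.4365 × 1.012950 = 130.0998
Value (long) = (F − K)·e^(−rT) = (130.0998 − 129.87) × 0.987216 = 0.2269
Value = ¥0.23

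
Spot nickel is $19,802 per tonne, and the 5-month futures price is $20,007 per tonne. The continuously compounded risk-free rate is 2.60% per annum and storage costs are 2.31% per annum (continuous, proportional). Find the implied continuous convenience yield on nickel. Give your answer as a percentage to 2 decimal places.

2.44%

F = S·e^((r+u−y)T) ⇒ (r+u−y) = ln(F/S)/T
ln(20007/19802) = 0.010299; /T ⇒ 0.024718
y = r + u − ln(F/S)/T = 0.0260 + 0.0231 − 0.024718 = 0.024382
y = 2.44%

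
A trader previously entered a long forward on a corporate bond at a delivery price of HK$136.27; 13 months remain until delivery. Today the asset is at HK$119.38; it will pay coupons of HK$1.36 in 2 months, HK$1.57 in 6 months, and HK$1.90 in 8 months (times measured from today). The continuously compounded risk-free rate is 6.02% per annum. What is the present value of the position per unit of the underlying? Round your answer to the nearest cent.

-HK$12.98

PV(remaining coupons) I = 1.36·e^(−0.0602·2/12) + 1.57·e^(−0.0602·6/12) + 1.90·e^(−0.0602·8/12) = 4.6951
Current forward F = (S − I)·e^(rT) = (119.38 − 4.6951)·e^(0.0602·13/12) = 114.6849 × 1.067390 = 122.4135
Value (long) = (F − K)·e^(−rT) = (122.4135 − 136.27) × 0.936864 = -12.9817
Value = -HK$12.98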